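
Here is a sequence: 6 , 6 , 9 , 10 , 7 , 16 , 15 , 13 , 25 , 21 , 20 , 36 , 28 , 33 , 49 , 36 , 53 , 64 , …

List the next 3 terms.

45, 86, 81

Split by position mod 3 into 3 tracks.
Track A = 6, 10, 15, 21, 28, 36: triangular numbers n(n+1)/2 for n = 3, 4, ….
Track B = 6, 7, 13, 20, 33, 53: each term equals the sum of the previous two.
Track C = 9, 16, 25, 36, 49, 64: perfect squares starting at 3².
Term 19 comes from track A (its 7th entry): 45.
The 20th slot belongs to track B; its 7th term is 86.
Position 21 → track C, term 7 = 81.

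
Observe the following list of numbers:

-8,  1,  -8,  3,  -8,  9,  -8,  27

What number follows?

Odd-indexed and even-indexed terms follow separate rules.
Subsequence A: -8, -8, -8, -8 (always -8).
Subsequence B: 1, 3, 9, 27 (successive powers of 3).
The 9th slot belongs to subsequence A; its 5th term is -8.

-8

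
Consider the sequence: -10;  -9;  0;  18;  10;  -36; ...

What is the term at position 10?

-144

Odd-indexed and even-indexed terms follow separate rules.
Subsequence A = -10, 0, 10: arithmetic, step +10.
Subsequence B = -9, 18, -36: multiplying by -2 each time.
The 10th slot belongs to subsequence B; its 5th term is -144.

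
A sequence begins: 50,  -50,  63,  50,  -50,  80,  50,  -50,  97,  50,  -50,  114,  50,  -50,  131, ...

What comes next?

50

The slot pattern repeats as AAB (period 3), so there are 2 interleaved tracks.
Subsequence A: 50, -50, 50, -50, 50, -50, 50, -50, 50, -50. Alternating ±50.
Subsequence B: 63, 80, 97, 114, 131. Arithmetic, step +17.
The 16th slot belongs to subsequence A; its 11th term is 50.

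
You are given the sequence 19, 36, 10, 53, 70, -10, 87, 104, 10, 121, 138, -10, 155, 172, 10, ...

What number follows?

The slot pattern repeats as AAB (period 3), so there are 2 interleaved tracks.
Track A: 19, 36, 53, 70, 87, 104, 121, 138, 155, 172 — adding 17 each time.
Track B: 10, -10, 10, -10, 10 — oscillating between 10 and -10.
Term 16 comes from track A (its 11th entry): 189.

189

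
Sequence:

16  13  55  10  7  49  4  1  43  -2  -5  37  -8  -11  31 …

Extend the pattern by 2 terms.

The slot pattern repeats as AAB (period 3), so there are 2 interleaved tracks.
Track A: 16, 13, 10, 7, 4, 1, -2, -5, -8, -11 — linear: a_n = 19 − 3·n.
Track B: 55, 49, 43, 37, 31 — arithmetic, step −6.
Position 16 falls in track A as its term 11, giving -14.
Position 17 falls in track A as its term 12, giving -17.

-14, -17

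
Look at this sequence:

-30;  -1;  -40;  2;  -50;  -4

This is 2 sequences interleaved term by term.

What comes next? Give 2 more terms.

-60, 8

Odd-indexed and even-indexed terms follow separate rules.
Track A is -30, -40, -50, which is arithmetic, step −10.
Track B is -1, 2, -4, which is geometric, ×-2 each step.
Position 7 → track A, term 4 = -60.
Position 8 falls in track B as its term 4, giving 8.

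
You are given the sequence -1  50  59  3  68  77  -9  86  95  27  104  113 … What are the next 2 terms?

-81, 122

Positions follow the repeating pattern ABB; grouping by letter gives 2 tracks.
Stream A: -1, 3, -9, 27 — a geometric progression (common ratio -3).
Stream B: 50, 59, 68, 77, 86, 95, 104, 113 — arithmetic with common difference +9.
Position 13 → stream A, term 5 = -81.
The 14th slot belongs to stream B; its 9th term is 122.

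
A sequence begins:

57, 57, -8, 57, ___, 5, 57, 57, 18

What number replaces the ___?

The slot pattern repeats as AAB (period 3), so there are 2 interleaved tracks.
Track A: 57, 57, 57, ?, 57, 57 (the constant sequence 57).
Track B: -8, 5, 18 (adding 13 each time).
Track A's pattern makes the blank 57.

57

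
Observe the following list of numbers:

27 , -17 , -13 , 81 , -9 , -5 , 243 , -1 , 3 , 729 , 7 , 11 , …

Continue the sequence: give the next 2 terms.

2187, 15

Positions follow the repeating pattern ABB; grouping by letter gives 2 tracks.
Track A: 27, 81, 243, 729 (successive powers of 3).
Track B: -17, -13, -9, -5, -1, 3, 7, 11 (adding 4 each time).
Term 13 comes from track A (its 5th entry): 2187.
The 14th slot belongs to track B; its 9th term is 15.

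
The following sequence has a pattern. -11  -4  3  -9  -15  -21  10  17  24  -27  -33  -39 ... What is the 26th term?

80

Positions follow the repeating pattern AAABBB; grouping by letter gives 2 tracks.
Track A: -11, -4, 3, 10, 17, 24 — arithmetic, step +7.
Track B: -9, -15, -21, -27, -33, -39 — arithmetic with common difference −6.
Position 26 → track A, term 14 = 80.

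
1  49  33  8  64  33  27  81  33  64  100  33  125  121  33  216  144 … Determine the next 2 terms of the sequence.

33, 343

Taking every 3rd term gives 3 separate tracks.
Subsequence A = 1, 8, 27, 64, 125, 216: the cubes 1³, 2³, 3³, ….
Subsequence B = 49, 64, 81, 100, 121, 144: consecutive squares n² from n = 7.
Subsequence C = 33, 33, 33, 33, 33: constant 33.
Term 18 comes from subsequence C (its 6th entry): 33.
Position 19 → subsequence A, term 7 = 343.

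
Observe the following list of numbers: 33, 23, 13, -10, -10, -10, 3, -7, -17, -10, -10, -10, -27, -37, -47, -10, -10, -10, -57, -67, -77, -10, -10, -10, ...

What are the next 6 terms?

Reading positions in blocks of 6 reveals the pattern AAABBB — 2 tracks woven together.
Track A is 33, 23, 13, 3, -7, -17, -27, -37, -47, -57, -67, -77, which is arithmetic with common difference −10.
Track B is -10, -10, -10, -10, -10, -10, -10, -10, -10, -10, -10, -10, which is always -10.
Position 25 → track A, term 13 = -87.
Term 26 comes from track A (its 14th entry): -97.
Term 27 comes from track A (its 15th entry): -107.
The 28th slot belongs to track B; its 13th term is -10.
Position 29 → track B, term 14 = -10.
Position 30 falls in track B as its term 15, giving -10.

-87, -97, -107, -10, -10, -10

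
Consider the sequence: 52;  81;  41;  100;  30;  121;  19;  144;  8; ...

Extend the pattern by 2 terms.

Taking every 2nd term gives 2 separate tracks.
Stream A = 52, 41, 30, 19, 8: linear: a_n = 63 − 11·n.
Stream B = 81, 100, 121, 144: consecutive squares n² from n = 9.
Position 10 falls in stream B as its term 5, giving 169.
The 11th slot belongs to stream A; its 6th term is -3.

169, -3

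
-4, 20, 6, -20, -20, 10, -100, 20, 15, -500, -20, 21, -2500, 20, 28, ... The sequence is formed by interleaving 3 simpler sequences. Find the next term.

-12500

The terms cycle through 3 interleaved subsequences.
Track A is -4, -20, -100, -500, -2500, which is multiplying by 5 each time.
Track B is 20, -20, 20, -20, 20, which is the oscillation 20·(−1)^(n+1).
Track C is 6, 10, 15, 21, 28, which is the triangular numbers T_3, T_4, ….
Term 16 comes from track A (its 6th entry): -12500.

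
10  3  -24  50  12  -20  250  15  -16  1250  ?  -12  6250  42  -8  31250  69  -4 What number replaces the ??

27

Taking every 3rd term gives 3 separate tracks.
Subsequence A = 10, 50, 250, 1250, 6250, 31250: geometric with ratio 5.
Subsequence B = 3, 12, 15, ?, 42, 69: each term equals the sum of the previous two.
Subsequence C = -24, -20, -16, -12, -8, -4: linear: a_n = -28 + 4·n.
Subsequence B's pattern makes the blank 27.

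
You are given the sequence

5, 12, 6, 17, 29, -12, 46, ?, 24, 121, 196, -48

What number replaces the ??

Reading positions in blocks of 3 reveals the pattern AAB — 2 tracks woven together.
Subsequence A: 5, 12, 17, 29, 46, ?, 121, 196 — each term equals the sum of the previous two.
Subsequence B: 6, -12, 24, -48 — a geometric progression (common ratio -2).
Filling subsequence A at index 6 by its rule yields 75.

75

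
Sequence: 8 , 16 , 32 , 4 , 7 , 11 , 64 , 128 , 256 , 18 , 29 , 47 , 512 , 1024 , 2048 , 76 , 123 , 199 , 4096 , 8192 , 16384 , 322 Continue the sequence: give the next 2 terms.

521, 843

Positions follow the repeating pattern AAABBB; grouping by letter gives 2 tracks.
Track A: 8, 16, 32, 64, 128, 256, 512, 1024, 2048, 4096, 8192, 16384 — powers of 2.
Track B: 4, 7, 11, 18, 29, 47, 76, 123, 199, 322 — each term equals the sum of the previous two.
Term 23 comes from track B (its 11th entry): 521.
Term 24 comes from track B (its 12th entry): 843.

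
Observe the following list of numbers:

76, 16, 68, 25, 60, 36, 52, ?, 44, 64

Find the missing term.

49

The terms cycle through 2 interleaved subsequences.
Stream A = 76, 68, 60, 52, 44: arithmetic, step −8.
Stream B = 16, 25, 36, ?, 64: the squares 4², 5², 6², ….
Stream B's pattern makes the blank 49.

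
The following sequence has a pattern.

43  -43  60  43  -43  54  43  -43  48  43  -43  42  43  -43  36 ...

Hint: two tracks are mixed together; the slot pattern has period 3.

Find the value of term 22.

43

Positions follow the repeating pattern AAB; grouping by letter gives 2 tracks.
Subsequence A: 43, -43, 43, -43, 43, -43, 43, -43, 43, -43. Oscillating between 43 and -43.
Subsequence B: 60, 54, 48, 42, 36. Arithmetic with common difference −6.
The 22nd slot belongs to subsequence A; its 15th term is 43.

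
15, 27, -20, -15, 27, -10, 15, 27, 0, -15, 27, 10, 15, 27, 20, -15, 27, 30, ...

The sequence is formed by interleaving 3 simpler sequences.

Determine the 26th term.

Taking every 3rd term gives 3 separate tracks.
Subsequence A = 15, -15, 15, -15, 15, -15: the oscillation 15·(−1)^(n+1).
Subsequence B = 27, 27, 27, 27, 27, 27: always 27.
Subsequence C = -20, -10, 0, 10, 20, 30: adding 10 each time.
Position 26 → subsequence B, term 9 = 27.

27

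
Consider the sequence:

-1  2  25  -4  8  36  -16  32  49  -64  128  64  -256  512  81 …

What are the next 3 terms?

Reading positions in blocks of 3 reveals the pattern AAB — 2 tracks woven together.
Track A is -1, 2, -4, 8, -16, 32, -64, 128, -256, 512, which is a geometric progression (common ratio -2).
Track B is 25, 36, 49, 64, 81, which is consecutive squares n² from n = 5.
Term 16 comes from track A (its 11th entry): -1024.
Term 17 comes from track A (its 12th entry): 2048.
The 18th slot belongs to track B; its 6th term is 100.

-1024, 2048, 100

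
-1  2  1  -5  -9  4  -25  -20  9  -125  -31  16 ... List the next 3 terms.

-625, -42, 25

Taking every 3rd term gives 3 separate tracks.
Stream A: -1, -5, -25, -125 (multiplying by 5 each time).
Stream B: 2, -9, -20, -31 (linear: a_n = 13 − 11·n).
Stream C: 1, 4, 9, 16 (consecutive squares n² from n = 1).
Position 13 falls in stream A as its term 5, giving -625.
Position 14 → stream B, term 5 = -42.
Term 15 comes from stream C (its 5th entry): 25.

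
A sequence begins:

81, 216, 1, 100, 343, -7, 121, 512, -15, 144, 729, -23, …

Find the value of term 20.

The terms cycle through 3 interleaved subsequences.
Track A = 81, 100, 121, 144: perfect squares starting at 9².
Track B = 216, 343, 512, 729: perfect cubes starting at 6³.
Track C = 1, -7, -15, -23: linear: a_n = 9 − 8·n.
The 20th slot belongs to track B; its 7th term is 1728.

1728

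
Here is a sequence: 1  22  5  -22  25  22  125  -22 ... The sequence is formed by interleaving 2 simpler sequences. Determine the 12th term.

-22

Odd-indexed and even-indexed terms follow separate rules.
Track A: 1, 5, 25, 125 — powers 5^0, 5^1, 5^2, ….
Track B: 22, -22, 22, -22 — alternating ±22.
The 12th slot belongs to track B; its 6th term is -22.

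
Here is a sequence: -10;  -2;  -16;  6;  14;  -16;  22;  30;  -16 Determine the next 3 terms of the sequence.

The slot pattern repeats as AAB (period 3), so there are 2 interleaved tracks.
Stream A: -10, -2, 6, 14, 22, 30. Linear: a_n = -18 + 8·n.
Stream B: -16, -16, -16. The constant sequence -16.
Term 10 comes from stream A (its 7th entry): 38.
Term 11 comes from stream A (its 8th entry): 46.
Position 12 → stream B, term 4 = -16.

38, 46, -16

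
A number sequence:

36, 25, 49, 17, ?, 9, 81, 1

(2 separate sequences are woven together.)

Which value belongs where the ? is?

64

Odd-indexed and even-indexed terms follow separate rules.
Track A = 36, 49, ?, 81: the squares 6², 7², 8², ….
Track B = 25, 17, 9, 1: linear: a_n = 33 − 8·n.
Filling track A at index 3 by its rule yields 64.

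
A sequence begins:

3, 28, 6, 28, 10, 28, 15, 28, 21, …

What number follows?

The terms cycle through 2 interleaved subsequences.
Subsequence A: 3, 6, 10, 15, 21. Triangular numbers starting at T_2.
Subsequence B: 28, 28, 28, 28. Always 28.
Position 10 → subsequence B, term 5 = 28.

28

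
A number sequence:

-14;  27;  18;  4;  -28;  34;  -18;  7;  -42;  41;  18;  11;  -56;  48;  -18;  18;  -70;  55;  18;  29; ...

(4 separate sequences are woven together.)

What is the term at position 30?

Split by position mod 4: positions 1, 5, 9, … form one track, and each other residue class forms its own.
Subsequence A: -14, -28, -42, -56, -70 — linear: a_n = −14·n.
Subsequence B: 27, 34, 41, 48, 55 — arithmetic, step +7.
Subsequence C: 18, -18, 18, -18, 18 — the oscillation 18·(−1)^(n+1).
Subsequence D: 4, 7, 11, 18, 29 — Fibonacci-style (each term is the sum of the two before it).
Position 30 → subsequence B, term 8 = 76.

76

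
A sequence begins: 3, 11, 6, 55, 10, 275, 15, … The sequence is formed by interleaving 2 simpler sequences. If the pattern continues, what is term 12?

The terms cycle through 2 interleaved subsequences.
Track A: 3, 6, 10, 15 (triangular numbers starting at T_2).
Track B: 11, 55, 275 (geometric, ×5 each step).
Position 12 → track B, term 6 = 34375.

34375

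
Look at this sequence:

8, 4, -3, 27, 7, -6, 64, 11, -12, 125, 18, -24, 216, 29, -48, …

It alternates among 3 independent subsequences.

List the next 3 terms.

343, 47, -96

Split by position mod 3 into 3 tracks.
Track A = 8, 27, 64, 125, 216: consecutive cubes n³ from n = 2.
Track B = 4, 7, 11, 18, 29: each term equals the sum of the previous two.
Track C = -3, -6, -12, -24, -48: geometric with ratio 2.
Position 16 falls in track A as its term 6, giving 343.
The 17th slot belongs to track B; its 6th term is 47.
The 18th slot belongs to track C; its 6th term is -96.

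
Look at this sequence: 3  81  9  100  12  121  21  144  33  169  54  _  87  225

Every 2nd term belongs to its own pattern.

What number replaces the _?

196

Taking every 2nd term gives 2 separate tracks.
Subsequence A is 3, 9, 12, 21, 33, 54, 87, which is each term equals the sum of the previous two.
Subsequence B is 81, 100, 121, 144, 169, ?, 225, which is consecutive squares n² from n = 9.
Filling subsequence B at index 6 by its rule yields 196.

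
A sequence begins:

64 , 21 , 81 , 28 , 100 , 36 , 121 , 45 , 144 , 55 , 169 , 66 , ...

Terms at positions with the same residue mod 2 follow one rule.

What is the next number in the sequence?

Taking every 2nd term gives 2 separate tracks.
Track A = 64, 81, 100, 121, 144, 169: the squares 8², 9², 10², ….
Track B = 21, 28, 36, 45, 55, 66: triangular numbers n(n+1)/2 for n = 6, 7, ….
Position 13 → track A, term 7 = 196.

196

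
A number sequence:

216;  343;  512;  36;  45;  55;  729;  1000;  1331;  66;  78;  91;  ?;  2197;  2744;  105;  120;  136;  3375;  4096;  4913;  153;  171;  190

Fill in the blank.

Reading positions in blocks of 6 reveals the pattern AAABBB — 2 tracks woven together.
Stream A: 216, 343, 512, 729, 1000, 1331, ?, 2197, 2744, 3375, 4096, 4913 — consecutive cubes n³ from n = 6.
Stream B: 36, 45, 55, 66, 78, 91, 105, 120, 136, 153, 171, 190 — the triangular numbers T_8, T_9, ….
The gap is stream A's term 7; the rule gives 1728.

1728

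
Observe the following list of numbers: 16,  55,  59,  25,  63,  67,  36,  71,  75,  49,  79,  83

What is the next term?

The slot pattern repeats as ABB (period 3), so there are 2 interleaved tracks.
Track A: 16, 25, 36, 49. Consecutive squares n² from n = 4.
Track B: 55, 59, 63, 67, 71, 75, 79, 83. Arithmetic with common difference +4.
Position 13 → track A, term 5 = 64.

64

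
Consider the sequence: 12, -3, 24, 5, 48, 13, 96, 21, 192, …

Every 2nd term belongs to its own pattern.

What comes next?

Taking every 2nd term gives 2 separate tracks.
Track A is 12, 24, 48, 96, 192, which is a geometric progression (common ratio 2).
Track B is -3, 5, 13, 21, which is linear: a_n = -11 + 8·n.
Position 10 falls in track B as its term 5, giving 29.

29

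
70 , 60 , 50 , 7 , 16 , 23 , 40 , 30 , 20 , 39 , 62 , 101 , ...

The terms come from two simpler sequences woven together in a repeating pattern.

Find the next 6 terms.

10, 0, -10, 163, 264, 427

Positions follow the repeating pattern AAABBB; grouping by letter gives 2 tracks.
Track A: 70, 60, 50, 40, 30, 20 (subtracting 10 each time).
Track B: 7, 16, 23, 39, 62, 101 (each term equals the sum of the previous two).
Position 13 → track A, term 7 = 10.
Position 14 → track A, term 8 = 0.
Term 15 comes from track A (its 9th entry): -10.
Position 16 falls in track B as its term 7, giving 163.
The 17th slot belongs to track B; its 8th term is 264.
Position 18 falls in track B as its term 9, giving 427.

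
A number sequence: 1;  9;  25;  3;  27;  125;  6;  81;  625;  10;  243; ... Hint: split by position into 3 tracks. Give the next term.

3125

The terms cycle through 3 interleaved subsequences.
Track A: 1, 3, 6, 10 (triangular numbers starting at T_1).
Track B: 9, 27, 81, 243 (multiplying by 3 each time).
Track C: 25, 125, 625 (powers 5^2, 5^3, 5^4, …).
Position 12 → track C, term 4 = 3125.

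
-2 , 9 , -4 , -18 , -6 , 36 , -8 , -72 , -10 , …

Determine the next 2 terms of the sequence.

144, -12

Positions 1, 3, 5, … form one subsequence and positions 2, 4, 6, … form another.
Track A: -2, -4, -6, -8, -10. Arithmetic, step −2.
Track B: 9, -18, 36, -72. A geometric progression (common ratio -2).
The 10th slot belongs to track B; its 5th term is 144.
Position 11 falls in track A as its term 6, giving -12.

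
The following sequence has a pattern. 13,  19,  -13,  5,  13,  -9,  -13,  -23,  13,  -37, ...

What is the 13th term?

Taking every 2nd term gives 2 separate tracks.
Subsequence A = 13, -13, 13, -13, 13: alternating ±13.
Subsequence B = 19, 5, -9, -23, -37: linear: a_n = 33 − 14·n.
Term 13 comes from subsequence A (its 7th entry): 13.

13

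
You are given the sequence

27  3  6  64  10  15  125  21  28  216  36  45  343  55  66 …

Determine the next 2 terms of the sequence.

512, 78

The slot pattern repeats as ABB (period 3), so there are 2 interleaved tracks.
Track A: 27, 64, 125, 216, 343 (the cubes 3³, 4³, 5³, …).
Track B: 3, 6, 10, 15, 21, 28, 36, 45, 55, 66 (triangular numbers starting at T_2).
Position 16 falls in track A as its term 6, giving 512.
Term 17 comes from track B (its 11th entry): 78.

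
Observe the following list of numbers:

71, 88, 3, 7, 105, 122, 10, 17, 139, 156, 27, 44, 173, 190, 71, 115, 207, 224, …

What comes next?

186

Positions follow the repeating pattern AABB; grouping by letter gives 2 tracks.
Track A: 71, 88, 105, 122, 139, 156, 173, 190, 207, 224. Linear: a_n = 54 + 17·n.
Track B: 3, 7, 10, 17, 27, 44, 71, 115. A Fibonacci-like recurrence a_n = a_{n-1} + a_{n-2}.
Position 19 falls in track B as its term 9, giving 186.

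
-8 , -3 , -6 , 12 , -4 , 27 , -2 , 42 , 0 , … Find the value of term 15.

Odd-indexed and even-indexed terms follow separate rules.
Track A: -8, -6, -4, -2, 0. Arithmetic, step +2.
Track B: -3, 12, 27, 42. Arithmetic, step +15.
Position 15 → track A, term 8 = 6.

6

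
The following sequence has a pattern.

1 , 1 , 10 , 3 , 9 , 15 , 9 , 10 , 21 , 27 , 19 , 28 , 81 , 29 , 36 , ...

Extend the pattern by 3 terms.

Read the sequence 3 terms at a time; column i is its own pattern.
Subsequence A = 1, 3, 9, 27, 81: powers 3^0, 3^1, 3^2, ….
Subsequence B = 1, 9, 10, 19, 29: Fibonacci-style (each term is the sum of the two before it).
Subsequence C = 10, 15, 21, 28, 36: triangular numbers n(n+1)/2 for n = 4, 5, ….
Term 16 comes from subsequence A (its 6th entry): 243.
Term 17 comes from subsequence B (its 6th entry): 48.
The 18th slot belongs to subsequence C; its 6th term is 45.

243, 48, 45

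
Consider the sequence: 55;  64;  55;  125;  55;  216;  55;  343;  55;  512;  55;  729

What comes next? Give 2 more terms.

Split by position mod 2 into 2 tracks.
Track A: 55, 55, 55, 55, 55, 55 (constant 55).
Track B: 64, 125, 216, 343, 512, 729 (perfect cubes starting at 4³).
Position 13 falls in track A as its term 7, giving 55.
The 14th slot belongs to track B; its 7th term is 1000.

55, 1000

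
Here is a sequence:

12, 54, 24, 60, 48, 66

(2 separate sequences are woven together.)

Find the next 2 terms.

96, 72

The terms cycle through 2 interleaved subsequences.
Track A: 12, 24, 48 — a geometric progression (common ratio 2).
Track B: 54, 60, 66 — linear: a_n = 48 + 6·n.
Term 7 comes from track A (its 4th entry): 96.
Position 8 → track B, term 4 = 72.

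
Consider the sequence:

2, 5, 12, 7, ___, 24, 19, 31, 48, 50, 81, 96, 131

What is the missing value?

The slot pattern repeats as AAB (period 3), so there are 2 interleaved tracks.
Subsequence A: 2, 5, 7, ?, 19, 31, 50, 81, 131 (each term equals the sum of the previous two).
Subsequence B: 12, 24, 48, 96 (geometric, ×2 each step).
Filling subsequence A at index 4 by its rule yields 12.

12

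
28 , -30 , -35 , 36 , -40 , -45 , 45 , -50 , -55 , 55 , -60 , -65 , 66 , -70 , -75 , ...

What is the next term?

Positions follow the repeating pattern ABB; grouping by letter gives 2 tracks.
Subsequence A is 28, 36, 45, 55, 66, which is the triangular numbers T_7, T_8, ….
Subsequence B is -30, -35, -40, -45, -50, -55, -60, -65, -70, -75, which is subtracting 5 each time.
The 16th slot belongs to subsequence A; its 6th term is 78.

78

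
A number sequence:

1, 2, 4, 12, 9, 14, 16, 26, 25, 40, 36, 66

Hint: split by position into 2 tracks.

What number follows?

Split by position mod 2 into 2 tracks.
Track A: 1, 4, 9, 16, 25, 36. The squares 1², 2², 3², ….
Track B: 2, 12, 14, 26, 40, 66. A Fibonacci-like recurrence a_n = a_{n-1} + a_{n-2}.
The 13th slot belongs to track A; its 7th term is 49.

49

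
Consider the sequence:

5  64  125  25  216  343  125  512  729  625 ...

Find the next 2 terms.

Positions follow the repeating pattern ABB; grouping by letter gives 2 tracks.
Stream A: 5, 25, 125, 625. Powers 5^1, 5^2, 5^3, ….
Stream B: 64, 125, 216, 343, 512, 729. Consecutive cubes n³ from n = 4.
Position 11 falls in stream B as its term 7, giving 1000.
Term 12 comes from stream B (its 8th entry): 1331.

1000, 1331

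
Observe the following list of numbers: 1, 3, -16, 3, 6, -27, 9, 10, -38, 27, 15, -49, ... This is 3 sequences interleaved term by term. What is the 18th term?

-71

Taking every 3rd term gives 3 separate tracks.
Subsequence A = 1, 3, 9, 27: geometric with ratio 3.
Subsequence B = 3, 6, 10, 15: triangular numbers starting at T_2.
Subsequence C = -16, -27, -38, -49: arithmetic with common difference −11.
Position 18 → subsequence C, term 6 = -71.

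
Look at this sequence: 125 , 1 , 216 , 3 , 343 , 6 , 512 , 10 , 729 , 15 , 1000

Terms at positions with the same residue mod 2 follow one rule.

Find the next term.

21

The terms cycle through 2 interleaved subsequences.
Stream A: 125, 216, 343, 512, 729, 1000 — perfect cubes starting at 5³.
Stream B: 1, 3, 6, 10, 15 — triangular numbers n(n+1)/2 for n = 1, 2, ….
The 12th slot belongs to stream B; its 6th term is 21.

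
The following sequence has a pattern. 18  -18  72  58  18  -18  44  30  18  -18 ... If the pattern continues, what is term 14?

Reading positions in blocks of 4 reveals the pattern AABB — 2 tracks woven together.
Track A = 18, -18, 18, -18, 18, -18: alternating ±18.
Track B = 72, 58, 44, 30: arithmetic, step −14.
Position 14 → track A, term 8 = -18.

-18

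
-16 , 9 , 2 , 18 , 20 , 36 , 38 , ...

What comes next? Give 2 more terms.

72, 56

Split by position mod 2 into 2 tracks.
Track A is -16, 2, 20, 38, which is adding 18 each time.
Track B is 9, 18, 36, which is geometric with ratio 2.
The 8th slot belongs to track B; its 4th term is 72.
Position 9 falls in track A as its term 5, giving 56.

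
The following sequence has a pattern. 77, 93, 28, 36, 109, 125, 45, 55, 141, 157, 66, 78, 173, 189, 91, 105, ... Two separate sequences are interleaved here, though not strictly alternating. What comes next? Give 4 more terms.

205, 221, 120, 136

Reading positions in blocks of 4 reveals the pattern AABB — 2 tracks woven together.
Track A is 77, 93, 109, 125, 141, 157, 173, 189, which is arithmetic, step +16.
Track B is 28, 36, 45, 55, 66, 78, 91, 105, which is the triangular numbers T_7, T_8, ….
Position 17 falls in track A as its term 9, giving 205.
Position 18 → track A, term 10 = 221.
The 19th slot belongs to track B; its 9th term is 120.
The 20th slot belongs to track B; its 10th term is 136.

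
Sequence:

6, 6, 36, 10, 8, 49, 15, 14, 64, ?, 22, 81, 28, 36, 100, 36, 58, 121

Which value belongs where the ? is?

21

Split by position mod 3 into 3 tracks.
Track A: 6, 10, 15, ?, 28, 36 (triangular numbers starting at T_3).
Track B: 6, 8, 14, 22, 36, 58 (each term equals the sum of the previous two).
Track C: 36, 49, 64, 81, 100, 121 (the squares 6², 7², 8², …).
The gap is track A's term 4; the rule gives 21.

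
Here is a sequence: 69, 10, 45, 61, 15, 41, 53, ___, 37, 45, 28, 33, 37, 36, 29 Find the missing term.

Split by position mod 3 into 3 tracks.
Track A: 69, 61, 53, 45, 37 — linear: a_n = 77 − 8·n.
Track B: 10, 15, ?, 28, 36 — the triangular numbers T_4, T_5, ….
Track C: 45, 41, 37, 33, 29 — arithmetic, step −4.
Filling track B at index 3 by its rule yields 21.

21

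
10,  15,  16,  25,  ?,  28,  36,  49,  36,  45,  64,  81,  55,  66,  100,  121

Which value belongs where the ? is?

21

Reading positions in blocks of 4 reveals the pattern AABB — 2 tracks woven together.
Track A: 10, 15, ?, 28, 36, 45, 55, 66 (triangular numbers starting at T_4).
Track B: 16, 25, 36, 49, 64, 81, 100, 121 (the squares 4², 5², 6², …).
The gap is track A's term 3; the rule gives 21.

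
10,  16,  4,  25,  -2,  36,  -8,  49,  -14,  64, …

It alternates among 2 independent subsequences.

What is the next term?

Taking every 2nd term gives 2 separate tracks.
Subsequence A = 10, 4, -2, -8, -14: arithmetic, step −6.
Subsequence B = 16, 25, 36, 49, 64: the squares 4², 5², 6², ….
The 11th slot belongs to subsequence A; its 6th term is -20.

-20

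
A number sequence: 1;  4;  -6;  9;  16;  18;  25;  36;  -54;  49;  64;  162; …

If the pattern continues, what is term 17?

Positions follow the repeating pattern AAB; grouping by letter gives 2 tracks.
Stream A: 1, 4, 9, 16, 25, 36, 49, 64. Consecutive squares n² from n = 1.
Stream B: -6, 18, -54, 162. Multiplying by -3 each time.
Term 17 comes from stream A (its 12th entry): 144.

144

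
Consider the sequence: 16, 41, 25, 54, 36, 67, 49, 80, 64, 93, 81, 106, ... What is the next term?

100

The terms cycle through 2 interleaved subsequences.
Track A: 16, 25, 36, 49, 64, 81. Perfect squares starting at 4².
Track B: 41, 54, 67, 80, 93, 106. Adding 13 each time.
Position 13 → track A, term 7 = 100.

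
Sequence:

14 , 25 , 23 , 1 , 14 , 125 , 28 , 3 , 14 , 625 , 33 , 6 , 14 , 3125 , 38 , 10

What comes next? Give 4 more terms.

The terms cycle through 4 interleaved subsequences.
Subsequence A = 14, 14, 14, 14: constant 14.
Subsequence B = 25, 125, 625, 3125: powers 5^2, 5^3, 5^4, ….
Subsequence C = 23, 28, 33, 38: linear: a_n = 18 + 5·n.
Subsequence D = 1, 3, 6, 10: the triangular numbers T_1, T_2, ….
Position 17 → subsequence A, term 5 = 14.
Term 18 comes from subsequence B (its 5th entry): 15625.
Position 19 → subsequence C, term 5 = 43.
Term 20 comes from subsequence D (its 5th entry): 15.

14, 15625, 43, 15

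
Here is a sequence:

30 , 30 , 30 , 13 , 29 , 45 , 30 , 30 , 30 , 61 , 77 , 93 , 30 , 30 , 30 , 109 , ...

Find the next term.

Reading positions in blocks of 6 reveals the pattern AAABBB — 2 tracks woven together.
Track A = 30, 30, 30, 30, 30, 30, 30, 30, 30: constant 30.
Track B = 13, 29, 45, 61, 77, 93, 109: arithmetic with common difference +16.
Position 17 → track B, term 8 = 125.

125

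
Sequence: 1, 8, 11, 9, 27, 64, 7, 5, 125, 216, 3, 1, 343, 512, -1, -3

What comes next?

Positions follow the repeating pattern AABB; grouping by letter gives 2 tracks.
Subsequence A is 1, 8, 27, 64, 125, 216, 343, 512, which is consecutive cubes n³ from n = 1.
Subsequence B is 11, 9, 7, 5, 3, 1, -1, -3, which is subtracting 2 each time.
Position 17 falls in subsequence A as its term 9, giving 729.

729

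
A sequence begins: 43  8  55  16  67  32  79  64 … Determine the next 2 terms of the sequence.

91, 128

The terms cycle through 2 interleaved subsequences.
Subsequence A: 43, 55, 67, 79 (adding 12 each time).
Subsequence B: 8, 16, 32, 64 (successive powers of 2).
Term 9 comes from subsequence A (its 5th entry): 91.
Term 10 comes from subsequence B (its 5th entry): 128.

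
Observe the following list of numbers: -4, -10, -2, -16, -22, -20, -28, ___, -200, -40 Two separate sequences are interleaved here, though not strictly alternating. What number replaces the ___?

Reading positions in blocks of 3 reveals the pattern AAB — 2 tracks woven together.
Stream A = -4, -10, -16, -22, -28, ?, -40: arithmetic with common difference −6.
Stream B = -2, -20, -200: geometric with ratio 10.
So the missing entry in stream A is -34.

-34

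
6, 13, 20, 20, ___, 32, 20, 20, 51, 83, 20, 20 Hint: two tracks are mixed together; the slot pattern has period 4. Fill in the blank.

19

Reading positions in blocks of 4 reveals the pattern AABB — 2 tracks woven together.
Track A = 6, 13, ?, 32, 51, 83: a Fibonacci-like recurrence a_n = a_{n-1} + a_{n-2}.
Track B = 20, 20, 20, 20, 20, 20: always 20.
So the missing entry in track A is 19.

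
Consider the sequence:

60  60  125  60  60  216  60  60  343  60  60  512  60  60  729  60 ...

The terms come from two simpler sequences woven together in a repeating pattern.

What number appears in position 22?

The slot pattern repeats as AAB (period 3), so there are 2 interleaved tracks.
Track A = 60, 60, 60, 60, 60, 60, 60, 60, 60, 60, 60: the constant sequence 60.
Track B = 125, 216, 343, 512, 729: perfect cubes starting at 5³.
Position 22 → track A, term 15 = 60.

60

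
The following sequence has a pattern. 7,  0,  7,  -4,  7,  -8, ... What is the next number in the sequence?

7

Odd-indexed and even-indexed terms follow separate rules.
Subsequence A: 7, 7, 7. Always 7.
Subsequence B: 0, -4, -8. Linear: a_n = 4 − 4·n.
Position 7 → subsequence A, term 4 = 7.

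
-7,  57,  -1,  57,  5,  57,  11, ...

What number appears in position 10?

57

Odd-indexed and even-indexed terms follow separate rules.
Subsequence A: -7, -1, 5, 11. Arithmetic, step +6.
Subsequence B: 57, 57, 57. The constant sequence 57.
Position 10 falls in subsequence B as its term 5, giving 57.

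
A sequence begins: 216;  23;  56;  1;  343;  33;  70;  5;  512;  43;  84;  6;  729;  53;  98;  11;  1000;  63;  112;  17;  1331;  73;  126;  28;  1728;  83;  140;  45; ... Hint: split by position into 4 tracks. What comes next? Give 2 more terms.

2197, 93

The terms cycle through 4 interleaved subsequences.
Track A: 216, 343, 512, 729, 1000, 1331, 1728 — the cubes 6³, 7³, 8³, ….
Track B: 23, 33, 43, 53, 63, 73, 83 — arithmetic with common difference +10.
Track C: 56, 70, 84, 98, 112, 126, 140 — arithmetic, step +14.
Track D: 1, 5, 6, 11, 17, 28, 45 — each term equals the sum of the previous two.
Position 29 falls in track A as its term 8, giving 2197.
The 30th slot belongs to track B; its 8th term is 93.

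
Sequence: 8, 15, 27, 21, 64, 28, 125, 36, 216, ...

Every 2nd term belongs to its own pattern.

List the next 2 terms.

Taking every 2nd term gives 2 separate tracks.
Stream A: 8, 27, 64, 125, 216 (consecutive cubes n³ from n = 2).
Stream B: 15, 21, 28, 36 (triangular numbers n(n+1)/2 for n = 5, 6, …).
Term 10 comes from stream B (its 5th entry): 45.
Term 11 comes from stream A (its 6th entry): 343.

45, 343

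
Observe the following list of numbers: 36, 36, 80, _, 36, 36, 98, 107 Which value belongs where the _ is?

89

Reading positions in blocks of 4 reveals the pattern AABB — 2 tracks woven together.
Subsequence A: 36, 36, 36, 36. The constant sequence 36.
Subsequence B: 80, ?, 98, 107. Adding 9 each time.
Subsequence B's pattern makes the blank 89.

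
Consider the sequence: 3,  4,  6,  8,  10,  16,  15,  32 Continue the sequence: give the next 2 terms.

21, 64

The terms cycle through 2 interleaved subsequences.
Subsequence A: 3, 6, 10, 15 (triangular numbers starting at T_2).
Subsequence B: 4, 8, 16, 32 (powers 2^2, 2^3, 2^4, …).
Position 9 → subsequence A, term 5 = 21.
Position 10 falls in subsequence B as its term 5, giving 64.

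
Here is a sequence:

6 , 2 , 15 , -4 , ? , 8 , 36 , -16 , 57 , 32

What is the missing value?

Split by position mod 2 into 2 tracks.
Subsequence A is 6, 15, ?, 36, 57, which is each term equals the sum of the previous two.
Subsequence B is 2, -4, 8, -16, 32, which is a geometric progression (common ratio -2).
The gap is subsequence A's term 3; the rule gives 21.

21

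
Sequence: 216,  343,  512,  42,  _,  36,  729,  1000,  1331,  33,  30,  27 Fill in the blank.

39

The slot pattern repeats as AAABBB (period 6), so there are 2 interleaved tracks.
Subsequence A is 216, 343, 512, 729, 1000, 1331, which is perfect cubes starting at 6³.
Subsequence B is 42, ?, 36, 33, 30, 27, which is subtracting 3 each time.
So the missing entry in subsequence B is 39.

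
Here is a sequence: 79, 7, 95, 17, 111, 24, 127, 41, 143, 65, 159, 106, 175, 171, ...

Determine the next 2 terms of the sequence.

191, 277

Positions 1, 3, 5, … form one subsequence and positions 2, 4, 6, … form another.
Track A: 79, 95, 111, 127, 143, 159, 175 — linear: a_n = 63 + 16·n.
Track B: 7, 17, 24, 41, 65, 106, 171 — a Fibonacci-like recurrence a_n = a_{n-1} + a_{n-2}.
The 15th slot belongs to track A; its 8th term is 191.
The 16th slot belongs to track B; its 8th term is 277.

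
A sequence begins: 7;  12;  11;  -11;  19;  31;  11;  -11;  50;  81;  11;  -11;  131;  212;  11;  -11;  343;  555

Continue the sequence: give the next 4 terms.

11, -11, 898, 1453

Positions follow the repeating pattern AABB; grouping by letter gives 2 tracks.
Subsequence A: 7, 12, 19, 31, 50, 81, 131, 212, 343, 555 — each term equals the sum of the previous two.
Subsequence B: 11, -11, 11, -11, 11, -11, 11, -11 — oscillating between 11 and -11.
Position 19 falls in subsequence B as its term 9, giving 11.
Term 20 comes from subsequence B (its 10th entry): -11.
Position 21 falls in subsequence A as its term 11, giving 898.
Position 22 → subsequence A, term 12 = 1453.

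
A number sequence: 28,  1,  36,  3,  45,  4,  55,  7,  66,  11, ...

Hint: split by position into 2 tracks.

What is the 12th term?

Positions 1, 3, 5, … form one subsequence and positions 2, 4, 6, … form another.
Track A: 28, 36, 45, 55, 66 — triangular numbers n(n+1)/2 for n = 7, 8, ….
Track B: 1, 3, 4, 7, 11 — each term equals the sum of the previous two.
The 12th slot belongs to track B; its 6th term is 18.

18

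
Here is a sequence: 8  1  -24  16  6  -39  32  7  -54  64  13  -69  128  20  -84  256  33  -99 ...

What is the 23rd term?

86

The terms cycle through 3 interleaved subsequences.
Stream A: 8, 16, 32, 64, 128, 256. Geometric, ×2 each step.
Stream B: 1, 6, 7, 13, 20, 33. Each term equals the sum of the previous two.
Stream C: -24, -39, -54, -69, -84, -99. Linear: a_n = -9 − 15·n.
Term 23 comes from stream B (its 8th entry): 86.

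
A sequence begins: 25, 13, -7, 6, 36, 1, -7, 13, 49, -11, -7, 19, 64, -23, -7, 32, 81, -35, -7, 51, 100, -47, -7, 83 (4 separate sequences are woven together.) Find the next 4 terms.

121, -59, -7, 134

Taking every 4th term gives 4 separate tracks.
Track A: 25, 36, 49, 64, 81, 100 — consecutive squares n² from n = 5.
Track B: 13, 1, -11, -23, -35, -47 — arithmetic with common difference −12.
Track C: -7, -7, -7, -7, -7, -7 — always -7.
Track D: 6, 13, 19, 32, 51, 83 — Fibonacci-style (each term is the sum of the two before it).
The 25th slot belongs to track A; its 7th term is 121.
Position 26 falls in track B as its term 7, giving -59.
Position 27 falls in track C as its term 7, giving -7.
Position 28 → track D, term 7 = 134.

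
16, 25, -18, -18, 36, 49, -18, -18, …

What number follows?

64

The slot pattern repeats as AABB (period 4), so there are 2 interleaved tracks.
Subsequence A is 16, 25, 36, 49, which is perfect squares starting at 4².
Subsequence B is -18, -18, -18, -18, which is the constant sequence -18.
Term 9 comes from subsequence A (its 5th entry): 64.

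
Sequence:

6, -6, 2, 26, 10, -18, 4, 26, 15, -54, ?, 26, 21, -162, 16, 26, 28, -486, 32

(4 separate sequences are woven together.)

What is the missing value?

Split by position mod 4 into 4 tracks.
Track A: 6, 10, 15, 21, 28 (triangular numbers n(n+1)/2 for n = 3, 4, …).
Track B: -6, -18, -54, -162, -486 (a geometric progression (common ratio 3)).
Track C: 2, 4, ?, 16, 32 (successive powers of 2).
Track D: 26, 26, 26, 26 (constant 26).
Filling track C at index 3 by its rule yields 8.

8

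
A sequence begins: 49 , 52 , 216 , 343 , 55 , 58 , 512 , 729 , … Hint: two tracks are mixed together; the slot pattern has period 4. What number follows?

61

The slot pattern repeats as AABB (period 4), so there are 2 interleaved tracks.
Track A = 49, 52, 55, 58: arithmetic, step +3.
Track B = 216, 343, 512, 729: consecutive cubes n³ from n = 6.
Term 9 comes from track A (its 5th entry): 61.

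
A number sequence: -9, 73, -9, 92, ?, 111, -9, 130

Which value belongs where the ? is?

The terms cycle through 2 interleaved subsequences.
Stream A: -9, -9, ?, -9 — constant -9.
Stream B: 73, 92, 111, 130 — adding 19 each time.
Stream A's pattern makes the blank -9.

-9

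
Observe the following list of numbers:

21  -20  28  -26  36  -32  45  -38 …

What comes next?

55

Split by position mod 2 into 2 tracks.
Subsequence A: 21, 28, 36, 45. Triangular numbers starting at T_6.
Subsequence B: -20, -26, -32, -38. Linear: a_n = -14 − 6·n.
Term 9 comes from subsequence A (its 5th entry): 55.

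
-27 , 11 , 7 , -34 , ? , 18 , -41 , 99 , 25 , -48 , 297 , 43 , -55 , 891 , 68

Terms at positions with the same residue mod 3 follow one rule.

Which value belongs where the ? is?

33

Split by position mod 3 into 3 tracks.
Track A: -27, -34, -41, -48, -55 — linear: a_n = -20 − 7·n.
Track B: 11, ?, 99, 297, 891 — a geometric progression (common ratio 3).
Track C: 7, 18, 25, 43, 68 — each term equals the sum of the previous two.
Track B's pattern makes the blank 33.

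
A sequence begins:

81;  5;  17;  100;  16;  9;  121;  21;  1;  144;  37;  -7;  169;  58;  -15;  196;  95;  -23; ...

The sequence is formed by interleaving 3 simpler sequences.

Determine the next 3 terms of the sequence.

Read the sequence 3 terms at a time; column i is its own pattern.
Subsequence A: 81, 100, 121, 144, 169, 196 (perfect squares starting at 9²).
Subsequence B: 5, 16, 21, 37, 58, 95 (each term equals the sum of the previous two).
Subsequence C: 17, 9, 1, -7, -15, -23 (linear: a_n = 25 − 8·n).
Position 19 → subsequence A, term 7 = 225.
Term 20 comes from subsequence B (its 7th entry): 153.
Position 21 → subsequence C, term 7 = -31.

225, 153, -31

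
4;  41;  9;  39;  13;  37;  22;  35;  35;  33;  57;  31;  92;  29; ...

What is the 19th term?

390

Positions 1, 3, 5, … form one subsequence and positions 2, 4, 6, … form another.
Stream A = 4, 9, 13, 22, 35, 57, 92: a Fibonacci-like recurrence a_n = a_{n-1} + a_{n-2}.
Stream B = 41, 39, 37, 35, 33, 31, 29: linear: a_n = 43 − 2·n.
Position 19 → stream A, term 10 = 390.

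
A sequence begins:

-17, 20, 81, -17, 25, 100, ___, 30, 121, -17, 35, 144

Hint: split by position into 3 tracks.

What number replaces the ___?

-17

Split by position mod 3 into 3 tracks.
Stream A: -17, -17, ?, -17 — constant -17.
Stream B: 20, 25, 30, 35 — arithmetic, step +5.
Stream C: 81, 100, 121, 144 — consecutive squares n² from n = 9.
So the missing entry in stream A is -17.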